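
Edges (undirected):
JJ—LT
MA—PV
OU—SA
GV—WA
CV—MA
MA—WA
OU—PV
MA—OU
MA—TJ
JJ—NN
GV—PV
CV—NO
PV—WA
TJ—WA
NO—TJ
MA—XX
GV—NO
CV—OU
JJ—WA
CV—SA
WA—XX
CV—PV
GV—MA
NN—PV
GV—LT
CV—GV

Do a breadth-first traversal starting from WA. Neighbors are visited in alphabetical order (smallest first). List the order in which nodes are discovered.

WA, GV, JJ, MA, PV, TJ, XX, CV, LT, NO, NN, OU, SA

Visit WA; enqueue GV, JJ, MA, PV, TJ, XX → queue [GV, JJ, MA, PV, TJ, XX]
Visit GV; enqueue CV, LT, NO → queue [JJ, MA, PV, TJ, XX, CV, LT, NO]
Visit JJ; enqueue NN → queue [MA, PV, TJ, XX, CV, LT, NO, NN]
Visit MA; enqueue OU → queue [PV, TJ, XX, CV, LT, NO, NN, OU]
Visit PV → queue [TJ, XX, CV, LT, NO, NN, OU]
Visit TJ → queue [XX, CV, LT, NO, NN, OU]
Visit XX → queue [CV, LT, NO, NN, OU]
Visit CV; enqueue SA → queue [LT, NO, NN, OU, SA]
Visit LT → queue [NO, NN, OU, SA]
Visit NO → queue [NN, OU, SA]
Visit NN → queue [OU, SA]
Visit OU → queue [SA]
Visit SA → queue []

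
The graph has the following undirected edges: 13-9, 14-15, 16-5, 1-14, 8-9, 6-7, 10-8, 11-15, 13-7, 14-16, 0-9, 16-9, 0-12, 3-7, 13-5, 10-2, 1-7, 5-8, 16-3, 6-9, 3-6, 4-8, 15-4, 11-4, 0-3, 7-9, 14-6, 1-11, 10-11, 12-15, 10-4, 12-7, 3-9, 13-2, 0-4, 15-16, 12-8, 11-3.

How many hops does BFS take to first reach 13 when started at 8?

2

Level 0: 8
Level 1: 4, 5, 9, 10, 12
Level 2: 0, 2, 3, 6, 7, 11, 13, 15, 16
Level 3: 1, 14
13 first appears at level 2.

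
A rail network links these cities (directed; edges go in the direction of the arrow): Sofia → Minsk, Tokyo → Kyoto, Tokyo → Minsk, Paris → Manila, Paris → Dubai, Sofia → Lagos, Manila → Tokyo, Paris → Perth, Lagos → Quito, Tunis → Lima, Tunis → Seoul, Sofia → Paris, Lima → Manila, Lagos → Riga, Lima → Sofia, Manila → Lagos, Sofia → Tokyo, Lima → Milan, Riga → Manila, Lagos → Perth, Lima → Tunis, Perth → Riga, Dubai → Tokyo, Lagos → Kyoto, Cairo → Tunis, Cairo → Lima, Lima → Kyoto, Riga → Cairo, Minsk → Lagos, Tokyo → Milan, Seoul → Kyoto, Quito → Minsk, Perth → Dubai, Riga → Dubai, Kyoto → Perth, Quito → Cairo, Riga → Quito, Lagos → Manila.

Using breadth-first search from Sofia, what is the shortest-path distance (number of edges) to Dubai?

2

Level 0: Sofia
Level 1: Lagos, Minsk, Paris, Tokyo
Level 2: Dubai, Kyoto, Manila, Milan, Perth, Quito, Riga
Level 3: Cairo
Level 4: Lima, Tunis
Level 5: Seoul
Dubai first appears at level 2.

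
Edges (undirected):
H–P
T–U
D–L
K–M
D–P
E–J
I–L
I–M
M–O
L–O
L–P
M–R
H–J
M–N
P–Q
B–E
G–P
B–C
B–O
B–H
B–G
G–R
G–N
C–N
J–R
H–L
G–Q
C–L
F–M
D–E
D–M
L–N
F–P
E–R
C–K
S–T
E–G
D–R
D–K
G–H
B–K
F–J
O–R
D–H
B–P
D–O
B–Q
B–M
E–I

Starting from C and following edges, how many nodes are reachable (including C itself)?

17

BFS from C visits: C, B, K, L, N, E, G, H, M, O, P, Q, D, I, J, R, F
Reachable nodes: 17 of 20 total.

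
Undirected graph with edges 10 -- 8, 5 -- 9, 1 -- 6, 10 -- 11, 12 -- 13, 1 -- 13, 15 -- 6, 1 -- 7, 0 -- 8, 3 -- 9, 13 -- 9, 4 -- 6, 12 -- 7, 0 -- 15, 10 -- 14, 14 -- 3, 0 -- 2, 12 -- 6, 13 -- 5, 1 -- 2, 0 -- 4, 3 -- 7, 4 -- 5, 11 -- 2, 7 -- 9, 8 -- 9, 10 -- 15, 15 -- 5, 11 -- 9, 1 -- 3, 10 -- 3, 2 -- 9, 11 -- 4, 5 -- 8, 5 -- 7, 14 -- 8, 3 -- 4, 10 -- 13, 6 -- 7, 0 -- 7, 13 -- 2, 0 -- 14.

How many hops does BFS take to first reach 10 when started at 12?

2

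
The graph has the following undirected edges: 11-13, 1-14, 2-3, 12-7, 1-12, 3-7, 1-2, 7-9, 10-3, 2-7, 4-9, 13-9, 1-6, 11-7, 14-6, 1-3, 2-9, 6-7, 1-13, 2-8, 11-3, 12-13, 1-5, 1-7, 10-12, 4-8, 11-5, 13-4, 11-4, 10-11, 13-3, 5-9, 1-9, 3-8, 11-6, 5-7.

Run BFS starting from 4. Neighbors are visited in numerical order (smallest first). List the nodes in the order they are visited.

4, 8, 9, 11, 13, 2, 3, 1, 5, 7, 6, 10, 12, 14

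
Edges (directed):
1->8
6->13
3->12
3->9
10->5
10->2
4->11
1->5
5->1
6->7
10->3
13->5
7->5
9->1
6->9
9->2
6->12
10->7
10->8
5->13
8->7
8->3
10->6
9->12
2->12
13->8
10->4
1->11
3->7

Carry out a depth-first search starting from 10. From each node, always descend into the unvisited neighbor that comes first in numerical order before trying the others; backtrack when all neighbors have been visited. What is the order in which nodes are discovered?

10, 2, 12, 3, 7, 5, 1, 8, 11, 13, 9, 4, 6

Visit 10
10 → 2
2 → 12
10 → 3
3 → 7
7 → 5
5 → 1
1 → 8
1 → 11
5 → 13
3 → 9
10 → 4
10 → 6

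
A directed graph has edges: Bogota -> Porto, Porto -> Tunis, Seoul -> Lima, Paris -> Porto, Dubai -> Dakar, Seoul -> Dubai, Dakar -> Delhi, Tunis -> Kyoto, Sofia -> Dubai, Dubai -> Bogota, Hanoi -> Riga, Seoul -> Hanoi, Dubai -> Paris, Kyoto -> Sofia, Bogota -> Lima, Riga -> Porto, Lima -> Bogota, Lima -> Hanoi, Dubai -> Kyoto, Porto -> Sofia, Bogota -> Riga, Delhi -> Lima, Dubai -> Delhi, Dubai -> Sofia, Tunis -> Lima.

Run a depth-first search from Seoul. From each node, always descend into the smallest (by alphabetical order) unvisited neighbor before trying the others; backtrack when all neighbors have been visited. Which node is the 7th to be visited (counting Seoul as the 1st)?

Visit Seoul
Seoul → Dubai
Dubai → Bogota
Bogota → Lima
Lima → Hanoi
Hanoi → Riga
Riga → Porto
Porto → Sofia
Porto → Tunis
Tunis → Kyoto
Dubai → Dakar
Dakar → Delhi
Dubai → Paris

Visit order: Seoul, Dubai, Bogota, Lima, Hanoi, Riga, Porto, Sofia, Tunis, Kyoto, Dakar, Delhi, Paris

Porto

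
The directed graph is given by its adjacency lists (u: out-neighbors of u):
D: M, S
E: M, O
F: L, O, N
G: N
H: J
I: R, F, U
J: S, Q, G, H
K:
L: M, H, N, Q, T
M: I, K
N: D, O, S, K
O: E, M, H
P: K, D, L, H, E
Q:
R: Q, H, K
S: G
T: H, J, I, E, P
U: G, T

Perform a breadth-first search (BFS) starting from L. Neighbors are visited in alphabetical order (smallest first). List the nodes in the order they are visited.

Visit L; enqueue H, M, N, Q, T → queue [H, M, N, Q, T]
Visit H; enqueue J → queue [M, N, Q, T, J]
Visit M; enqueue I, K → queue [N, Q, T, J, I, K]
Visit N; enqueue D, O, S → queue [Q, T, J, I, K, D, O, S]
Visit Q → queue [T, J, I, K, D, O, S]
Visit T; enqueue E, P → queue [J, I, K, D, O, S, E, P]
Visit J; enqueue G → queue [I, K, D, O, S, E, P, G]
Visit I; enqueue F, R, U → queue [K, D, O, S, E, P, G, F, R, U]
Visit K → queue [D, O, S, E, P, G, F, R, U]
Visit D → queue [O, S, E, P, G, F, R, U]
Visit O → queue [S, E, P, G, F, R, U]
Visit S → queue [E, P, G, F, R, U]
Visit E → queue [P, G, F, R, U]
Visit P → queue [G, F, R, U]
Visit G → queue [F, R, U]
Visit F → queue [R, U]
Visit R → queue [U]
Visit U → queue []

L, H, M, N, Q, T, J, I, K, D, O, S, E, P, G, F, R, U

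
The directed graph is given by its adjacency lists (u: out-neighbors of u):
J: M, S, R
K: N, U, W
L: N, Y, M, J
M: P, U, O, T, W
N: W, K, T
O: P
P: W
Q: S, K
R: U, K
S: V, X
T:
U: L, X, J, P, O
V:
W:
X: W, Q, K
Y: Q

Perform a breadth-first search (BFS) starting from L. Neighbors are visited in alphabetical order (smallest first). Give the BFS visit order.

Visit L; enqueue J, M, N, Y → queue [J, M, N, Y]
Visit J; enqueue R, S → queue [M, N, Y, R, S]
Visit M; enqueue O, P, T, U, W → queue [N, Y, R, S, O, P, T, U, W]
Visit N; enqueue K → queue [Y, R, S, O, P, T, U, W, K]
Visit Y; enqueue Q → queue [R, S, O, P, T, U, W, K, Q]
Visit R → queue [S, O, P, T, U, W, K, Q]
Visit S; enqueue V, X → queue [O, P, T, U, W, K, Q, V, X]
Visit O → queue [P, T, U, W, K, Q, V, X]
Visit P → queue [T, U, W, K, Q, V, X]
Visit T → queue [U, W, K, Q, V, X]
Visit U → queue [W, K, Q, V, X]
Visit W → queue [K, Q, V, X]
Visit K → queue [Q, V, X]
Visit Q → queue [V, X]
Visit V → queue [X]
Visit X → queue []

L → J → M → N → Y → R → S → O → P → T → U → W → K → Q → V → X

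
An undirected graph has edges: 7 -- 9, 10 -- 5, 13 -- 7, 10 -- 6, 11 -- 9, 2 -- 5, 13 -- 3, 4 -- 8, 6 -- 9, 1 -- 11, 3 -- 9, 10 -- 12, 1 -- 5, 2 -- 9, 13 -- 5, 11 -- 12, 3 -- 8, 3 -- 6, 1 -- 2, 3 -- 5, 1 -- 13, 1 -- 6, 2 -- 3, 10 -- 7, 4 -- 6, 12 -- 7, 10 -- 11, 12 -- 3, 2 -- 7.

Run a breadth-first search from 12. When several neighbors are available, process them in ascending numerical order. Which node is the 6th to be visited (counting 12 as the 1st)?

Visit 12; enqueue 3, 7, 10, 11 → queue [3, 7, 10, 11]
Visit 3; enqueue 2, 5, 6, 8, 9, 13 → queue [7, 10, 11, 2, 5, 6, 8, 9, 13]
Visit 7 → queue [10, 11, 2, 5, 6, 8, 9, 13]
Visit 10 → queue [11, 2, 5, 6, 8, 9, 13]
Visit 11; enqueue 1 → queue [2, 5, 6, 8, 9, 13, 1]
Visit 2 → queue [5, 6, 8, 9, 13, 1]
Visit 5 → queue [6, 8, 9, 13, 1]
Visit 6; enqueue 4 → queue [8, 9, 13, 1, 4]
Visit 8 → queue [9, 13, 1, 4]
Visit 9 → queue [13, 1, 4]
Visit 13 → queue [1, 4]
Visit 1 → queue [4]
Visit 4 → queue []

Visit order: 12, 3, 7, 10, 11, 2, 5, 6, 8, 9, 13, 1, 4

2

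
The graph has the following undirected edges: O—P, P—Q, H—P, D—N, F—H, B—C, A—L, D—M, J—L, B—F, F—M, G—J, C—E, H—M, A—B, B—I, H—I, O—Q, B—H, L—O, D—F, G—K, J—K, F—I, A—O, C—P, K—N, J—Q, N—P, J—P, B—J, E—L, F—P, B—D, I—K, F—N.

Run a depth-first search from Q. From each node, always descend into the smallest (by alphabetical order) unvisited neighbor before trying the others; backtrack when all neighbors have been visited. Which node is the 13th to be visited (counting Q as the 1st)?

Visit Q
Q → J
J → B
B → A
A → L
L → E
E → C
C → P
P → F
F → D
D → M
M → H
H → I
I → K
K → G
K → N
P → O

Visit order: Q, J, B, A, L, E, C, P, F, D, M, H, I, K, G, N, O

I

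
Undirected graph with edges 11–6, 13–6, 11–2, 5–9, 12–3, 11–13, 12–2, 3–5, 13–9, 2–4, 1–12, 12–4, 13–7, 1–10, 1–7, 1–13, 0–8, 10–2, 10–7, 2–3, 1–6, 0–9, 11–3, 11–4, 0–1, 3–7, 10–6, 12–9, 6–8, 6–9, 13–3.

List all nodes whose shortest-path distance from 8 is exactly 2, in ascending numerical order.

Level 0: 8
Level 1: 0, 6
Level 2: 1, 9, 10, 11, 13
Level 3: 2, 3, 4, 5, 7, 12

1, 9, 10, 11, 13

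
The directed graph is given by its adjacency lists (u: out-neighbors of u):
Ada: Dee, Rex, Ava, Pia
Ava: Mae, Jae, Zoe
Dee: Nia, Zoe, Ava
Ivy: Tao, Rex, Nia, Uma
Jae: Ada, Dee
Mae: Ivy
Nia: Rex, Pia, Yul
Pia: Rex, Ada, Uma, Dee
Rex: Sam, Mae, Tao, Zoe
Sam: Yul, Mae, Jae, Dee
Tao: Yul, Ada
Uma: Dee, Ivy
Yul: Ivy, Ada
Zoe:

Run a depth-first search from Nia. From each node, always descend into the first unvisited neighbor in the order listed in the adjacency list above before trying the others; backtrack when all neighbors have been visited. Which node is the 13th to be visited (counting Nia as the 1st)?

Pia

Visit Nia
Nia → Rex
Rex → Sam
Sam → Yul
Yul → Ivy
Ivy → Tao
Tao → Ada
Ada → Dee
Dee → Zoe
Dee → Ava
Ava → Mae
Ava → Jae
Ada → Pia
Pia → Uma

Visit order: Nia, Rex, Sam, Yul, Ivy, Tao, Ada, Dee, Zoe, Ava, Mae, Jae, Pia, Uma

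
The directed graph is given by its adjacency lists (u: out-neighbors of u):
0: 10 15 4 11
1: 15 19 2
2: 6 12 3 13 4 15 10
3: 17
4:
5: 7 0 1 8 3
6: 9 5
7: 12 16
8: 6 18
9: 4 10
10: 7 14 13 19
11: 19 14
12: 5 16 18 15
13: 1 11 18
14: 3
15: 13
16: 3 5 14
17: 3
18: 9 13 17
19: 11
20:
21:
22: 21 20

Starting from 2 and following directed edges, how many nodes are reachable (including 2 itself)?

BFS from 2 visits: 2, 15, 13, 12, 10, 6, 4, 3, 18, 11, 1, 16, 5, 19, 14, 7, 9, 17, 8, 0
Reachable nodes: 20 of 23 total.

20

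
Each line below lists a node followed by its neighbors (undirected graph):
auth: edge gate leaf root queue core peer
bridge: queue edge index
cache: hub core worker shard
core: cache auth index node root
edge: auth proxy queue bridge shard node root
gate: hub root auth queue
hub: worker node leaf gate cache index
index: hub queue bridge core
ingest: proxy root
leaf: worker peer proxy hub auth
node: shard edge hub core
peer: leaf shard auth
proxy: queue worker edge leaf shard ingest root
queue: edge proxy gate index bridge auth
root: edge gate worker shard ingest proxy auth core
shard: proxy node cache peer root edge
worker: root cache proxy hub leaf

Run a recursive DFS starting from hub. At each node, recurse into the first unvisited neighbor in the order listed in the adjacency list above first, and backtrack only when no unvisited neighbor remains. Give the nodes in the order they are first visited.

hub -> worker -> root -> edge -> auth -> gate -> queue -> proxy -> leaf -> peer -> shard -> node -> core -> cache -> index -> bridge -> ingest

Visit hub
hub → worker
worker → root
root → edge
edge → auth
auth → gate
gate → queue
queue → proxy
proxy → leaf
leaf → peer
peer → shard
shard → node
node → core
core → cache
core → index
index → bridge
proxy → ingest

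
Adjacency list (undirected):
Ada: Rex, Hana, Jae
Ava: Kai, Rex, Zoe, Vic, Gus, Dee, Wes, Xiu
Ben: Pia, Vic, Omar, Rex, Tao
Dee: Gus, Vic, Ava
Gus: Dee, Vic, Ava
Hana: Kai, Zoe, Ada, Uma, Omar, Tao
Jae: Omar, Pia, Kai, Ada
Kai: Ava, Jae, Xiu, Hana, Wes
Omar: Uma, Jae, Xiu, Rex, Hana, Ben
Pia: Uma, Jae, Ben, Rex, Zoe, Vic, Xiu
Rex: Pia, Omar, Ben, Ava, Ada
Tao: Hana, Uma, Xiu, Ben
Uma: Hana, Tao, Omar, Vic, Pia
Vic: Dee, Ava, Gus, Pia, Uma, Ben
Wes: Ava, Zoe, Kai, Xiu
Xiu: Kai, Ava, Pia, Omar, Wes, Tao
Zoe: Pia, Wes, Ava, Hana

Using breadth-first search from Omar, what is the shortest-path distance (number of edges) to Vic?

Level 0: Omar
Level 1: Ben, Hana, Jae, Rex, Uma, Xiu
Level 2: Ada, Ava, Kai, Pia, Tao, Vic, Wes, Zoe
Level 3: Dee, Gus
Vic first appears at level 2.

2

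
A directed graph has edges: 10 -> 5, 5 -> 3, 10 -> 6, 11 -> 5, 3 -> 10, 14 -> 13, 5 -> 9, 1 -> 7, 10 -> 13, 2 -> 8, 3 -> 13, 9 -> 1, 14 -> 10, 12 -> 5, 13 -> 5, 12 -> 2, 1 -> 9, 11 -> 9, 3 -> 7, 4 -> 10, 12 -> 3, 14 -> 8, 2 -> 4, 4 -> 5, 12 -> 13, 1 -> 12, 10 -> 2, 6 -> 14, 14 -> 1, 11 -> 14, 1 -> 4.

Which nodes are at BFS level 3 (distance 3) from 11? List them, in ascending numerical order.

2, 4, 6, 7, 12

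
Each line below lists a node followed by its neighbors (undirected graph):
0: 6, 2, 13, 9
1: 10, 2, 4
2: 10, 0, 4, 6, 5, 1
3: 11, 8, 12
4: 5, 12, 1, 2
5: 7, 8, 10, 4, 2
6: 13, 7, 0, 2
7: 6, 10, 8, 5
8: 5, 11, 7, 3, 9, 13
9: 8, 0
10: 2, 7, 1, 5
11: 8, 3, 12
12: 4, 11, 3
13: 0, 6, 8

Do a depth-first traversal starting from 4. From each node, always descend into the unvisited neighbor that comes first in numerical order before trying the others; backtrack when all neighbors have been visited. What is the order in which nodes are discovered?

4 → 1 → 2 → 0 → 6 → 7 → 5 → 8 → 3 → 11 → 12 → 9 → 13 → 10

Visit 4
4 → 1
1 → 2
2 → 0
0 → 6
6 → 7
7 → 5
5 → 8
8 → 3
3 → 11
11 → 12
8 → 9
8 → 13
5 → 10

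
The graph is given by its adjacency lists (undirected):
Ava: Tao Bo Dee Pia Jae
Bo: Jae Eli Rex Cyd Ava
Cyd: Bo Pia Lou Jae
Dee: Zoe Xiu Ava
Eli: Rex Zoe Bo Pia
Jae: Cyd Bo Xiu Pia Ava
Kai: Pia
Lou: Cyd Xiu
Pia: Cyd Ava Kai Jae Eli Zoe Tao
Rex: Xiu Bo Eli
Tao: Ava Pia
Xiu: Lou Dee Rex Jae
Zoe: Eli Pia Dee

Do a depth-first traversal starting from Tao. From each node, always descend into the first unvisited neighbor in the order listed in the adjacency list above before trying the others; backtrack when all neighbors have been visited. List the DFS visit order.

Tao -> Ava -> Bo -> Jae -> Cyd -> Pia -> Kai -> Eli -> Rex -> Xiu -> Lou -> Dee -> Zoe

Visit Tao
Tao → Ava
Ava → Bo
Bo → Jae
Jae → Cyd
Cyd → Pia
Pia → Kai
Pia → Eli
Eli → Rex
Rex → Xiu
Xiu → Lou
Xiu → Dee
Dee → Zoe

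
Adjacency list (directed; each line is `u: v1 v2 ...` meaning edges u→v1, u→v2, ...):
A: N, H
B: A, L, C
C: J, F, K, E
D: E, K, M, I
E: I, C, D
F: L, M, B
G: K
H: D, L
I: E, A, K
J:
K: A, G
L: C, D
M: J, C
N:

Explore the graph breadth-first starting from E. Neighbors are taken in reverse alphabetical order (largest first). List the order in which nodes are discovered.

E, I, D, C, K, A, M, J, F, G, N, H, L, B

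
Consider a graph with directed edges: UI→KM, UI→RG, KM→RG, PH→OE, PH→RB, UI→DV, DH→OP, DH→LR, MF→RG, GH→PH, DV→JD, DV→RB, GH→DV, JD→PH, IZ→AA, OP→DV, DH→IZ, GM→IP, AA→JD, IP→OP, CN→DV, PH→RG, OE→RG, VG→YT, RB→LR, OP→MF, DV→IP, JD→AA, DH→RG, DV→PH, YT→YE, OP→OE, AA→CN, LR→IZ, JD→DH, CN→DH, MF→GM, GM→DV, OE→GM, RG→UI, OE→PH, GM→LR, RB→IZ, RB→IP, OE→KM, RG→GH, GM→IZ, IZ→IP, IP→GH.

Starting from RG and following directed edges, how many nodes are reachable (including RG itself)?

18

BFS from RG visits: RG, UI, GH, KM, DV, PH, RB, JD, IP, OE, LR, IZ, DH, AA, OP, GM, CN, MF
Reachable nodes: 18 of 21 total.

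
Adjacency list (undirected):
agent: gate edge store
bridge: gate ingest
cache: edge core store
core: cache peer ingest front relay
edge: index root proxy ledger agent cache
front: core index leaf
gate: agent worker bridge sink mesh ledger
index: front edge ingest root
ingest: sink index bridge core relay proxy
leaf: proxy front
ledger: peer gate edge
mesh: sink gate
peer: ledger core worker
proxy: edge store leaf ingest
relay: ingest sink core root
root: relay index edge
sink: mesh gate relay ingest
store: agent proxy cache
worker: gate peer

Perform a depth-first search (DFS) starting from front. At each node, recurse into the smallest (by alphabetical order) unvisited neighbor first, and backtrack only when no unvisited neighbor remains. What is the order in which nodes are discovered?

front, core, cache, edge, agent, gate, bridge, ingest, index, root, relay, sink, mesh, proxy, leaf, store, ledger, peer, worker

Visit front
front → core
core → cache
cache → edge
edge → agent
agent → gate
gate → bridge
bridge → ingest
ingest → index
index → root
root → relay
relay → sink
sink → mesh
ingest → proxy
proxy → leaf
proxy → store
gate → ledger
ledger → peer
peer → worker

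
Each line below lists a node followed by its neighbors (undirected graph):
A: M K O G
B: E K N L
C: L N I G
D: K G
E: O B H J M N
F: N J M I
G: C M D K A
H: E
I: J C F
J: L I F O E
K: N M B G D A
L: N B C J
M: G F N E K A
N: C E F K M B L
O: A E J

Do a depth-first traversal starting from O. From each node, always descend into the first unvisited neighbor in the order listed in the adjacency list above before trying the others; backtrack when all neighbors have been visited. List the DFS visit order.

Visit O
O → A
A → M
M → G
G → C
C → L
L → N
N → E
E → B
B → K
K → D
E → H
E → J
J → I
I → F

O A M G C L N E B K D H J I F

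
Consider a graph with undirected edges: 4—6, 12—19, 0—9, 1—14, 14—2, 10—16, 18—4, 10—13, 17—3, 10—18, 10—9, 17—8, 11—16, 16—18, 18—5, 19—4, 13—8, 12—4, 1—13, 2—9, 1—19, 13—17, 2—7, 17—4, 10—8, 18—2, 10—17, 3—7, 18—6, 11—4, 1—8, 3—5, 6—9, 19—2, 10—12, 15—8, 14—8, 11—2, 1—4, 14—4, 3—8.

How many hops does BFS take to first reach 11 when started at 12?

2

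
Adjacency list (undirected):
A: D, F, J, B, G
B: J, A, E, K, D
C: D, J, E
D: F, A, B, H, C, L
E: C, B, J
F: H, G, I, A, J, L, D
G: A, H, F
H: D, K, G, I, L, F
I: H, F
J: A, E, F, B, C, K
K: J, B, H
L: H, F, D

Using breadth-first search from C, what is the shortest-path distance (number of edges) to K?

Level 0: C
Level 1: D, E, J
Level 2: A, B, F, H, K, L
Level 3: G, I
K first appears at level 2.

2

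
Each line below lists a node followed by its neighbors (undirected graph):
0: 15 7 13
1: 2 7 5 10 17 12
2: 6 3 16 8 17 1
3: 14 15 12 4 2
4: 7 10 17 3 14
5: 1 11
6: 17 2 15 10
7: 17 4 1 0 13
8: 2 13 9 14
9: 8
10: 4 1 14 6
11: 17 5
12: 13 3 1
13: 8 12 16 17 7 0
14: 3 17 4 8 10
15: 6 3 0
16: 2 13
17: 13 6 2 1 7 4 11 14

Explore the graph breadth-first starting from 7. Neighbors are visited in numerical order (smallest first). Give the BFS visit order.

7 0 1 4 13 17 15 2 5 10 12 3 14 8 16 6 11 9

Visit 7; enqueue 0, 1, 4, 13, 17 → queue [0, 1, 4, 13, 17]
Visit 0; enqueue 15 → queue [1, 4, 13, 17, 15]
Visit 1; enqueue 2, 5, 10, 12 → queue [4, 13, 17, 15, 2, 5, 10, 12]
Visit 4; enqueue 3, 14 → queue [13, 17, 15, 2, 5, 10, 12, 3, 14]
Visit 13; enqueue 8, 16 → queue [17, 15, 2, 5, 10, 12, 3, 14, 8, 16]
Visit 17; enqueue 6, 11 → queue [15, 2, 5, 10, 12, 3, 14, 8, 16, 6, 11]
Visit 15 → queue [2, 5, 10, 12, 3, 14, 8, 16, 6, 11]
Visit 2 → queue [5, 10, 12, 3, 14, 8, 16, 6, 11]
Visit 5 → queue [10, 12, 3, 14, 8, 16, 6, 11]
Visit 10 → queue [12, 3, 14, 8, 16, 6, 11]
Visit 12 → queue [3, 14, 8, 16, 6, 11]
Visit 3 → queue [14, 8, 16, 6, 11]
Visit 14 → queue [8, 16, 6, 11]
Visit 8; enqueue 9 → queue [16, 6, 11, 9]
Visit 16 → queue [6, 11, 9]
Visit 6 → queue [11, 9]
Visit 11 → queue [9]
Visit 9 → queue []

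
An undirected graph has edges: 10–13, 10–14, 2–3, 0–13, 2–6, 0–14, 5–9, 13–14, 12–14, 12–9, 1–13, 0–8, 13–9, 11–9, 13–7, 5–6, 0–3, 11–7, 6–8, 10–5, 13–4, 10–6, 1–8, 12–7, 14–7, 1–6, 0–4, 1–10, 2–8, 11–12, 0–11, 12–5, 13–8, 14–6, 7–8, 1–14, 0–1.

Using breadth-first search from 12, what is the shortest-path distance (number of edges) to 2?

Level 0: 12
Level 1: 5, 7, 9, 11, 14
Level 2: 0, 1, 6, 8, 10, 13
Level 3: 2, 3, 4
2 first appears at level 3.

3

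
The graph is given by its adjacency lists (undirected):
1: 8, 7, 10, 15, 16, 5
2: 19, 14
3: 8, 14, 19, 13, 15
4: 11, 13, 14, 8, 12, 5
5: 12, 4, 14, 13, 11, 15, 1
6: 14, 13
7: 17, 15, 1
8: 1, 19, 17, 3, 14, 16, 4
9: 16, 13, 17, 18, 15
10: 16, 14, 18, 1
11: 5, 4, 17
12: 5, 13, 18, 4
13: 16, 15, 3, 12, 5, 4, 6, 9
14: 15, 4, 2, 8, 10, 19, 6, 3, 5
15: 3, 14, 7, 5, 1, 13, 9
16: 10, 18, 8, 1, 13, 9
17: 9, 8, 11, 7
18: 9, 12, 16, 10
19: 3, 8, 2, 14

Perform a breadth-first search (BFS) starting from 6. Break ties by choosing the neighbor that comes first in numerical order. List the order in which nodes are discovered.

Visit 6; enqueue 13, 14 → queue [13, 14]
Visit 13; enqueue 3, 4, 5, 9, 12, 15, 16 → queue [14, 3, 4, 5, 9, 12, 15, 16]
Visit 14; enqueue 2, 8, 10, 19 → queue [3, 4, 5, 9, 12, 15, 16, 2, 8, 10, 19]
Visit 3 → queue [4, 5, 9, 12, 15, 16, 2, 8, 10, 19]
Visit 4; enqueue 11 → queue [5, 9, 12, 15, 16, 2, 8, 10, 19, 11]
Visit 5; enqueue 1 → queue [9, 12, 15, 16, 2, 8, 10, 19, 11, 1]
Visit 9; enqueue 17, 18 → queue [12, 15, 16, 2, 8, 10, 19, 11, 1, 17, 18]
Visit 12 → queue [15, 16, 2, 8, 10, 19, 11, 1, 17, 18]
Visit 15; enqueue 7 → queue [16, 2, 8, 10, 19, 11, 1, 17, 18, 7]
Visit 16 → queue [2, 8, 10, 19, 11, 1, 17, 18, 7]
Visit 2 → queue [8, 10, 19, 11, 1, 17, 18, 7]
Visit 8 → queue [10, 19, 11, 1, 17, 18, 7]
Visit 10 → queue [19, 11, 1, 17, 18, 7]
Visit 19 → queue [11, 1, 17, 18, 7]
Visit 11 → queue [1, 17, 18, 7]
Visit 1 → queue [17, 18, 7]
Visit 17 → queue [18, 7]
Visit 18 → queue [7]
Visit 7 → queue []

6 13 14 3 4 5 9 12 15 16 2 8 10 19 11 1 17 18 7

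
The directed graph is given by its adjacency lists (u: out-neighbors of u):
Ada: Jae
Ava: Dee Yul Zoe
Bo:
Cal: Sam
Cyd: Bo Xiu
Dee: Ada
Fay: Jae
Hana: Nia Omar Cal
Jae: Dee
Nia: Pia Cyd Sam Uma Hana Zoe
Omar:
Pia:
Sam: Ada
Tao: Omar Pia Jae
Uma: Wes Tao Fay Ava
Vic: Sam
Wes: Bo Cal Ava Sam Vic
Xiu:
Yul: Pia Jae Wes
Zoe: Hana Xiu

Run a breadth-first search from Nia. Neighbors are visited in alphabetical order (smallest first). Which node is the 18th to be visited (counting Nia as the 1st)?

Dee

Visit Nia; enqueue Cyd, Hana, Pia, Sam, Uma, Zoe → queue [Cyd, Hana, Pia, Sam, Uma, Zoe]
Visit Cyd; enqueue Bo, Xiu → queue [Hana, Pia, Sam, Uma, Zoe, Bo, Xiu]
Visit Hana; enqueue Cal, Omar → queue [Pia, Sam, Uma, Zoe, Bo, Xiu, Cal, Omar]
Visit Pia → queue [Sam, Uma, Zoe, Bo, Xiu, Cal, Omar]
Visit Sam; enqueue Ada → queue [Uma, Zoe, Bo, Xiu, Cal, Omar, Ada]
Visit Uma; enqueue Ava, Fay, Tao, Wes → queue [Zoe, Bo, Xiu, Cal, Omar, Ada, Ava, Fay, Tao, Wes]
Visit Zoe → queue [Bo, Xiu, Cal, Omar, Ada, Ava, Fay, Tao, Wes]
Visit Bo → queue [Xiu, Cal, Omar, Ada, Ava, Fay, Tao, Wes]
Visit Xiu → queue [Cal, Omar, Ada, Ava, Fay, Tao, Wes]
Visit Cal → queue [Omar, Ada, Ava, Fay, Tao, Wes]
Visit Omar → queue [Ada, Ava, Fay, Tao, Wes]
Visit Ada; enqueue Jae → queue [Ava, Fay, Tao, Wes, Jae]
Visit Ava; enqueue Dee, Yul → queue [Fay, Tao, Wes, Jae, Dee, Yul]
Visit Fay → queue [Tao, Wes, Jae, Dee, Yul]
Visit Tao → queue [Wes, Jae, Dee, Yul]
Visit Wes; enqueue Vic → queue [Jae, Dee, Yul, Vic]
Visit Jae → queue [Dee, Yul, Vic]
Visit Dee → queue [Yul, Vic]
Visit Yul → queue [Vic]
Visit Vic → queue []

Visit order: Nia, Cyd, Hana, Pia, Sam, Uma, Zoe, Bo, Xiu, Cal, Omar, Ada, Ava, Fay, Tao, Wes, Jae, Dee, Yul, Vic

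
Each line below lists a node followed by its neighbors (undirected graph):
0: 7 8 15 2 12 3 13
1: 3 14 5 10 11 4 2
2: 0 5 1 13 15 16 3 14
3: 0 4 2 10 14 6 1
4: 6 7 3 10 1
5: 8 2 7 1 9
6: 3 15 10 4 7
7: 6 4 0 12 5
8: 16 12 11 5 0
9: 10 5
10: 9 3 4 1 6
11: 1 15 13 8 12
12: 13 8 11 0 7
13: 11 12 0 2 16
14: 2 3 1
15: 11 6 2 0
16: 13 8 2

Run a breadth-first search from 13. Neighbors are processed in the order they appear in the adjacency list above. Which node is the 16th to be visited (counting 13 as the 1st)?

6

Visit 13; enqueue 11, 12, 0, 2, 16 → queue [11, 12, 0, 2, 16]
Visit 11; enqueue 1, 15, 8 → queue [12, 0, 2, 16, 1, 15, 8]
Visit 12; enqueue 7 → queue [0, 2, 16, 1, 15, 8, 7]
Visit 0; enqueue 3 → queue [2, 16, 1, 15, 8, 7, 3]
Visit 2; enqueue 5, 14 → queue [16, 1, 15, 8, 7, 3, 5, 14]
Visit 16 → queue [1, 15, 8, 7, 3, 5, 14]
Visit 1; enqueue 10, 4 → queue [15, 8, 7, 3, 5, 14, 10, 4]
Visit 15; enqueue 6 → queue [8, 7, 3, 5, 14, 10, 4, 6]
Visit 8 → queue [7, 3, 5, 14, 10, 4, 6]
Visit 7 → queue [3, 5, 14, 10, 4, 6]
Visit 3 → queue [5, 14, 10, 4, 6]
Visit 5; enqueue 9 → queue [14, 10, 4, 6, 9]
Visit 14 → queue [10, 4, 6, 9]
Visit 10 → queue [4, 6, 9]
Visit 4 → queue [6, 9]
Visit 6 → queue [9]
Visit 9 → queue []

Visit order: 13, 11, 12, 0, 2, 16, 1, 15, 8, 7, 3, 5, 14, 10, 4, 6, 9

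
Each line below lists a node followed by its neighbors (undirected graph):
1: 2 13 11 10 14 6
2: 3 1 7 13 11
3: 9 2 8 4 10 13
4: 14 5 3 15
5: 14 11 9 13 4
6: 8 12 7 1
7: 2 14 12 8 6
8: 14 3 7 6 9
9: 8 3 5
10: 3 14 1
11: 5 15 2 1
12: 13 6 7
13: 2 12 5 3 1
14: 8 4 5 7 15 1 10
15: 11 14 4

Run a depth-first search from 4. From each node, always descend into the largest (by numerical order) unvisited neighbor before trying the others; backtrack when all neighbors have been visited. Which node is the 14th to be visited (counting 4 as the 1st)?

Visit 4
4 → 15
15 → 14
14 → 10
10 → 3
3 → 13
13 → 12
12 → 7
7 → 8
8 → 9
9 → 5
5 → 11
11 → 2
2 → 1
1 → 6

Visit order: 4, 15, 14, 10, 3, 13, 12, 7, 8, 9, 5, 11, 2, 1, 6

1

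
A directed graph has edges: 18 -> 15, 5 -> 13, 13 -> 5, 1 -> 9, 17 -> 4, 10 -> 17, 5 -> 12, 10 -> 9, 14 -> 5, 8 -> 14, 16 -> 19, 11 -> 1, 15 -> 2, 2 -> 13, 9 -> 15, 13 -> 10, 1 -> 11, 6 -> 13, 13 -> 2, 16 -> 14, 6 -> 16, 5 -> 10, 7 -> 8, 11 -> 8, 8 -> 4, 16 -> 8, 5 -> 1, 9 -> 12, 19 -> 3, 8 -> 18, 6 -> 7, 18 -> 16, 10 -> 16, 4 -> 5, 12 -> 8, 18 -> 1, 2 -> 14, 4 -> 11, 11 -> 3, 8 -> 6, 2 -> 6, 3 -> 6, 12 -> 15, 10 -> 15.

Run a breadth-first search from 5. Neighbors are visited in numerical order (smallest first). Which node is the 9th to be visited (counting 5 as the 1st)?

Visit 5; enqueue 1, 10, 12, 13 → queue [1, 10, 12, 13]
Visit 1; enqueue 9, 11 → queue [10, 12, 13, 9, 11]
Visit 10; enqueue 15, 16, 17 → queue [12, 13, 9, 11, 15, 16, 17]
Visit 12; enqueue 8 → queue [13, 9, 11, 15, 16, 17, 8]
Visit 13; enqueue 2 → queue [9, 11, 15, 16, 17, 8, 2]
Visit 9 → queue [11, 15, 16, 17, 8, 2]
Visit 11; enqueue 3 → queue [15, 16, 17, 8, 2, 3]
Visit 15 → queue [16, 17, 8, 2, 3]
Visit 16; enqueue 14, 19 → queue [17, 8, 2, 3, 14, 19]
Visit 17; enqueue 4 → queue [8, 2, 3, 14, 19, 4]
Visit 8; enqueue 6, 18 → queue [2, 3, 14, 19, 4, 6, 18]
Visit 2 → queue [3, 14, 19, 4, 6, 18]
Visit 3 → queue [14, 19, 4, 6, 18]
Visit 14 → queue [19, 4, 6, 18]
Visit 19 → queue [4, 6, 18]
Visit 4 → queue [6, 18]
Visit 6; enqueue 7 → queue [18, 7]
Visit 18 → queue [7]
Visit 7 → queue []

Visit order: 5, 1, 10, 12, 13, 9, 11, 15, 16, 17, 8, 2, 3, 14, 19, 4, 6, 18, 7

16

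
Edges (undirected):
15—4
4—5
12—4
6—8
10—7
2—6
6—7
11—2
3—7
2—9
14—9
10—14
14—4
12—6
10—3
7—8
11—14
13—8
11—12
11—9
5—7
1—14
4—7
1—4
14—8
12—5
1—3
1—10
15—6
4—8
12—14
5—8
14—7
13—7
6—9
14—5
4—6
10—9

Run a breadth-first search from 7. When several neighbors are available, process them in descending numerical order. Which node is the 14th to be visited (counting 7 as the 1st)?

15

Visit 7; enqueue 14, 13, 10, 8, 6, 5, 4, 3 → queue [14, 13, 10, 8, 6, 5, 4, 3]
Visit 14; enqueue 12, 11, 9, 1 → queue [13, 10, 8, 6, 5, 4, 3, 12, 11, 9, 1]
Visit 13 → queue [10, 8, 6, 5, 4, 3, 12, 11, 9, 1]
Visit 10 → queue [8, 6, 5, 4, 3, 12, 11, 9, 1]
Visit 8 → queue [6, 5, 4, 3, 12, 11, 9, 1]
Visit 6; enqueue 15, 2 → queue [5, 4, 3, 12, 11, 9, 1, 15, 2]
Visit 5 → queue [4, 3, 12, 11, 9, 1, 15, 2]
Visit 4 → queue [3, 12, 11, 9, 1, 15, 2]
Visit 3 → queue [12, 11, 9, 1, 15, 2]
Visit 12 → queue [11, 9, 1, 15, 2]
Visit 11 → queue [9, 1, 15, 2]
Visit 9 → queue [1, 15, 2]
Visit 1 → queue [15, 2]
Visit 15 → queue [2]
Visit 2 → queue []

Visit order: 7, 14, 13, 10, 8, 6, 5, 4, 3, 12, 11, 9, 1, 15, 2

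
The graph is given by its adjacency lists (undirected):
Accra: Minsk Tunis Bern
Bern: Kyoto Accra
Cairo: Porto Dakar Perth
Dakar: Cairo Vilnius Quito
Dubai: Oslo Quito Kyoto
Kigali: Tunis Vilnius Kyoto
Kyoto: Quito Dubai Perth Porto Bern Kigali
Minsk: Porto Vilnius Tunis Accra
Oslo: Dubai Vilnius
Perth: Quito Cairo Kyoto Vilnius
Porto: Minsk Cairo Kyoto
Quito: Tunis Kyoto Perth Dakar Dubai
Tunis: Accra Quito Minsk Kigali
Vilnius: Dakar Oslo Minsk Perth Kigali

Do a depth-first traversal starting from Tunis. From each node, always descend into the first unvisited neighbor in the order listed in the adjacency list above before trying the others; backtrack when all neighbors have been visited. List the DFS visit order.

Tunis, Accra, Minsk, Porto, Cairo, Dakar, Vilnius, Oslo, Dubai, Quito, Kyoto, Perth, Bern, Kigali

Visit Tunis
Tunis → Accra
Accra → Minsk
Minsk → Porto
Porto → Cairo
Cairo → Dakar
Dakar → Vilnius
Vilnius → Oslo
Oslo → Dubai
Dubai → Quito
Quito → Kyoto
Kyoto → Perth
Kyoto → Bern
Kyoto → Kigali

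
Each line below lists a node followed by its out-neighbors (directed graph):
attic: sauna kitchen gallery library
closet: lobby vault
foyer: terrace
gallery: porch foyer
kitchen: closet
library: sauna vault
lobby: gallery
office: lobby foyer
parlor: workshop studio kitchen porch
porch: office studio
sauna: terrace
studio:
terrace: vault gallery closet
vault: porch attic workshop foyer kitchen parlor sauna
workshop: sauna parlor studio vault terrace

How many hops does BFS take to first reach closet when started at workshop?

Level 0: workshop
Level 1: parlor, sauna, studio, terrace, vault
Level 2: attic, closet, foyer, gallery, kitchen, porch
Level 3: library, lobby, office
closet first appears at level 2.

2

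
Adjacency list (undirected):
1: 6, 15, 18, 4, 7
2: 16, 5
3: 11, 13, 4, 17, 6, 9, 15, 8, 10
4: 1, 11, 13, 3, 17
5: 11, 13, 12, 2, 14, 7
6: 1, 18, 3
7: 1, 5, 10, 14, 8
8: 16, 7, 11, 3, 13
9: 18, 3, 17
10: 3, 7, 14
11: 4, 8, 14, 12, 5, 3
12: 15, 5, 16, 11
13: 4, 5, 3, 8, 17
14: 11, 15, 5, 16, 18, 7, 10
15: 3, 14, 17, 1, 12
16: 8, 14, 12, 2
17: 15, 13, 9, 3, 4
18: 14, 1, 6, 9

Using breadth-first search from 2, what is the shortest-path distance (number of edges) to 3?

3

Level 0: 2
Level 1: 5, 16
Level 2: 7, 8, 11, 12, 13, 14
Level 3: 1, 3, 4, 10, 15, 17, 18
Level 4: 6, 9
3 first appears at level 3.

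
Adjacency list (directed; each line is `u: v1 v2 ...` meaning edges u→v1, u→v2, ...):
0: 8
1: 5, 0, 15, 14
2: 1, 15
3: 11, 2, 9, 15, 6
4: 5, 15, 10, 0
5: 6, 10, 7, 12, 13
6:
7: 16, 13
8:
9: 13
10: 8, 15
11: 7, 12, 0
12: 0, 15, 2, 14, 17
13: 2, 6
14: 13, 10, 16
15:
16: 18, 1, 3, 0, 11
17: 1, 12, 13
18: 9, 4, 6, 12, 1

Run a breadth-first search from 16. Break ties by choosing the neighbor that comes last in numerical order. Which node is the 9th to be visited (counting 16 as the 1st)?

Visit 16; enqueue 18, 11, 3, 1, 0 → queue [18, 11, 3, 1, 0]
Visit 18; enqueue 12, 9, 6, 4 → queue [11, 3, 1, 0, 12, 9, 6, 4]
Visit 11; enqueue 7 → queue [3, 1, 0, 12, 9, 6, 4, 7]
Visit 3; enqueue 15, 2 → queue [1, 0, 12, 9, 6, 4, 7, 15, 2]
Visit 1; enqueue 14, 5 → queue [0, 12, 9, 6, 4, 7, 15, 2, 14, 5]
Visit 0; enqueue 8 → queue [12, 9, 6, 4, 7, 15, 2, 14, 5, 8]
Visit 12; enqueue 17 → queue [9, 6, 4, 7, 15, 2, 14, 5, 8, 17]
Visit 9; enqueue 13 → queue [6, 4, 7, 15, 2, 14, 5, 8, 17, 13]
Visit 6 → queue [4, 7, 15, 2, 14, 5, 8, 17, 13]
Visit 4; enqueue 10 → queue [7, 15, 2, 14, 5, 8, 17, 13, 10]
Visit 7 → queue [15, 2, 14, 5, 8, 17, 13, 10]
Visit 15 → queue [2, 14, 5, 8, 17, 13, 10]
Visit 2 → queue [14, 5, 8, 17, 13, 10]
Visit 14 → queue [5, 8, 17, 13, 10]
Visit 5 → queue [8, 17, 13, 10]
Visit 8 → queue [17, 13, 10]
Visit 17 → queue [13, 10]
Visit 13 → queue [10]
Visit 10 → queue []

Visit order: 16, 18, 11, 3, 1, 0, 12, 9, 6, 4, 7, 15, 2, 14, 5, 8, 17, 13, 10

6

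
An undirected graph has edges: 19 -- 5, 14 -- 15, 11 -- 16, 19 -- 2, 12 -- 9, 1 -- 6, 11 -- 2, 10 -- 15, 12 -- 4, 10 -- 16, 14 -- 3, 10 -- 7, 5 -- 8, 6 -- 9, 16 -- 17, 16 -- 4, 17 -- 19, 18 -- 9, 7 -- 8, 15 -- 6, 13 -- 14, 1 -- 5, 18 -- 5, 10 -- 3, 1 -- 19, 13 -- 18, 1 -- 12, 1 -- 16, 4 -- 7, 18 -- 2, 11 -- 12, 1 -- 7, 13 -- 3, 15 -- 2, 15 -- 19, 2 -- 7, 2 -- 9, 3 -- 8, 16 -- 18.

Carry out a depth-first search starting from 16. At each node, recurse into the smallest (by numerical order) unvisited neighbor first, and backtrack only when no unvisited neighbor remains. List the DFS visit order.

Visit 16
16 → 1
1 → 5
5 → 8
8 → 3
3 → 10
10 → 7
7 → 2
2 → 9
9 → 6
6 → 15
15 → 14
14 → 13
13 → 18
15 → 19
19 → 17
9 → 12
12 → 4
12 → 11

16, 1, 5, 8, 3, 10, 7, 2, 9, 6, 15, 14, 13, 18, 19, 17, 12, 4, 11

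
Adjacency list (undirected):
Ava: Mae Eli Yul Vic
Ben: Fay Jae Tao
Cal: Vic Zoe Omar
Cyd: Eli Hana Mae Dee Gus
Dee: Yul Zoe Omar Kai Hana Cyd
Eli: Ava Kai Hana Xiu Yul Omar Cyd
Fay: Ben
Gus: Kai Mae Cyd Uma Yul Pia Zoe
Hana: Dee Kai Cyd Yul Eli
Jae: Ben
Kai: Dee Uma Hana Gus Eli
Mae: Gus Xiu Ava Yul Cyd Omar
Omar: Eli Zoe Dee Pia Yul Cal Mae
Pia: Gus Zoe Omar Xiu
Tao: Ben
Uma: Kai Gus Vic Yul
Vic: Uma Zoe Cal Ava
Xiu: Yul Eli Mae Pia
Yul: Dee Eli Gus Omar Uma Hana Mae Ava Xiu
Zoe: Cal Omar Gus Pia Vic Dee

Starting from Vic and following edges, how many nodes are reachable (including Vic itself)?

16

BFS from Vic visits: Vic, Ava, Cal, Uma, Zoe, Eli, Mae, Yul, Omar, Gus, Kai, Dee, Pia, Cyd, Hana, Xiu
Reachable nodes: 16 of 20 total.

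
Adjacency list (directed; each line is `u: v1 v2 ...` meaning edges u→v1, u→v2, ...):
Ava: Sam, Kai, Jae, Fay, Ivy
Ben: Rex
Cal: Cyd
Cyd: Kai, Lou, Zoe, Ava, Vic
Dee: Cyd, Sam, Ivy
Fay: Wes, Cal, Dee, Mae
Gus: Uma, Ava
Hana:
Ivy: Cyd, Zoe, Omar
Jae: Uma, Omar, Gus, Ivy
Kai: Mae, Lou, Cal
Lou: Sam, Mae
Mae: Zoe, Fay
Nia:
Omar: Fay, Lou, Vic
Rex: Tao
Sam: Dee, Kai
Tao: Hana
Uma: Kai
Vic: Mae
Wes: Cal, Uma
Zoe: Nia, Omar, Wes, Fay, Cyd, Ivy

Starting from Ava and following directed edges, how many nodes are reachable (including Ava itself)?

BFS from Ava visits: Ava, Sam, Kai, Jae, Fay, Ivy, Dee, Mae, Lou, Cal, Uma, Omar, Gus, Wes, Cyd, Zoe, Vic, Nia
Reachable nodes: 18 of 22 total.

18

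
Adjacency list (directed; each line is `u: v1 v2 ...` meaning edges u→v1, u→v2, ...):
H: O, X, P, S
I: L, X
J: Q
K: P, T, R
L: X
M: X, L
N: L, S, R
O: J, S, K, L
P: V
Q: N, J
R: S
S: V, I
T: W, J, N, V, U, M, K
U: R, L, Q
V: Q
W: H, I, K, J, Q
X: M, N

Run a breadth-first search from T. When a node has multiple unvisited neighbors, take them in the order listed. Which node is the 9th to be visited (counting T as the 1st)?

Visit T; enqueue W, J, N, V, U, M, K → queue [W, J, N, V, U, M, K]
Visit W; enqueue H, I, Q → queue [J, N, V, U, M, K, H, I, Q]
Visit J → queue [N, V, U, M, K, H, I, Q]
Visit N; enqueue L, S, R → queue [V, U, M, K, H, I, Q, L, S, R]
Visit V → queue [U, M, K, H, I, Q, L, S, R]
Visit U → queue [M, K, H, I, Q, L, S, R]
Visit M; enqueue X → queue [K, H, I, Q, L, S, R, X]
Visit K; enqueue P → queue [H, I, Q, L, S, R, X, P]
Visit H; enqueue O → queue [I, Q, L, S, R, X, P, O]
Visit I → queue [Q, L, S, R, X, P, O]
Visit Q → queue [L, S, R, X, P, O]
Visit L → queue [S, R, X, P, O]
Visit S → queue [R, X, P, O]
Visit R → queue [X, P, O]
Visit X → queue [P, O]
Visit P → queue [O]
Visit O → queue []

Visit order: T, W, J, N, V, U, M, K, H, I, Q, L, S, R, X, P, O

H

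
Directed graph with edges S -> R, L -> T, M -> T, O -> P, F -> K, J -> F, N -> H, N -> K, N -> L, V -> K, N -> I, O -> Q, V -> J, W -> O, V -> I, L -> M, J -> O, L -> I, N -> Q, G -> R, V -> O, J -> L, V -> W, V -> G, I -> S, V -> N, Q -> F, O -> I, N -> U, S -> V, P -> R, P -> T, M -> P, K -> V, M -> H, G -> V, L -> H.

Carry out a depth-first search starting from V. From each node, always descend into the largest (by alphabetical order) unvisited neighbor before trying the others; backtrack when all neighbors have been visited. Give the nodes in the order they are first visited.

V, W, O, Q, F, K, P, T, R, I, S, N, U, L, M, H, J, G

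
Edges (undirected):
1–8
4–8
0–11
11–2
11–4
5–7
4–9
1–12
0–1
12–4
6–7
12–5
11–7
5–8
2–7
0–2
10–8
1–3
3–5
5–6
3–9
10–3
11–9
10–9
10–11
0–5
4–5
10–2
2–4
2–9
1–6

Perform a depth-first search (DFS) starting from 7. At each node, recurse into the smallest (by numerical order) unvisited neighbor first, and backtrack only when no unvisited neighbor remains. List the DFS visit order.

Visit 7
7 → 2
2 → 0
0 → 1
1 → 3
3 → 5
5 → 4
4 → 8
8 → 10
10 → 9
9 → 11
4 → 12
5 → 6

7, 2, 0, 1, 3, 5, 4, 8, 10, 9, 11, 12, 6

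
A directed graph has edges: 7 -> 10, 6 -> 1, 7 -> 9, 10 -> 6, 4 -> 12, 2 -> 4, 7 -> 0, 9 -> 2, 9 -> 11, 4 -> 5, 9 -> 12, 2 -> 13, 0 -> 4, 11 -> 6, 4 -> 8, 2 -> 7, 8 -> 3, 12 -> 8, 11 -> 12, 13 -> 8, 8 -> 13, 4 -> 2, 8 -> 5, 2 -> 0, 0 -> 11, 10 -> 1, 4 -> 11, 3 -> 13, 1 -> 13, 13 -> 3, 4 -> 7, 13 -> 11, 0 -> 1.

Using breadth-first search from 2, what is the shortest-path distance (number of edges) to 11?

Level 0: 2
Level 1: 0, 4, 7, 13
Level 2: 1, 3, 5, 8, 9, 10, 11, 12
Level 3: 6
11 first appears at level 2.

2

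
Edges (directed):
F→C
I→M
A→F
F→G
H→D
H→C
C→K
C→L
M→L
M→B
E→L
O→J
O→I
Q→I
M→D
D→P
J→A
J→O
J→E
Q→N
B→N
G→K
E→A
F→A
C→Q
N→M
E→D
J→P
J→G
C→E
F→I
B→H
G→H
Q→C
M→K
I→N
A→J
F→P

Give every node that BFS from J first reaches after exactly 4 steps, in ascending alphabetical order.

Level 0: J
Level 1: A, E, G, O, P
Level 2: D, F, H, I, K, L
Level 3: C, M, N
Level 4: B, Q

B, Q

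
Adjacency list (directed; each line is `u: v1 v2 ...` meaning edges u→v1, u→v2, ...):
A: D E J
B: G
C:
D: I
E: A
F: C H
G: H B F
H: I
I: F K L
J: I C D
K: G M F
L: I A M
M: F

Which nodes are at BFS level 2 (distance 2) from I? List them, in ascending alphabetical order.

A, C, G, H, M

Level 0: I
Level 1: F, K, L
Level 2: A, C, G, H, M
Level 3: B, D, E, J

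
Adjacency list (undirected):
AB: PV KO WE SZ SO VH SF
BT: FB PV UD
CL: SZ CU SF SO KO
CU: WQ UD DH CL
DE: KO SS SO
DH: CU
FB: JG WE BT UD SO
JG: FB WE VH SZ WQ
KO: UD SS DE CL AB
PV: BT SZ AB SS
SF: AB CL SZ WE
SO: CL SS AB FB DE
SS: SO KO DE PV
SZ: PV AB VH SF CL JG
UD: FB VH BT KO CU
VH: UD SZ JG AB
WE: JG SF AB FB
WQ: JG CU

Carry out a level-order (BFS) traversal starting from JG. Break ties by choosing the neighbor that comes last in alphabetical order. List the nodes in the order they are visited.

JG WQ WE VH SZ FB CU SF AB UD PV CL SO BT DH KO SS DE

Visit JG; enqueue WQ, WE, VH, SZ, FB → queue [WQ, WE, VH, SZ, FB]
Visit WQ; enqueue CU → queue [WE, VH, SZ, FB, CU]
Visit WE; enqueue SF, AB → queue [VH, SZ, FB, CU, SF, AB]
Visit VH; enqueue UD → queue [SZ, FB, CU, SF, AB, UD]
Visit SZ; enqueue PV, CL → queue [FB, CU, SF, AB, UD, PV, CL]
Visit FB; enqueue SO, BT → queue [CU, SF, AB, UD, PV, CL, SO, BT]
Visit CU; enqueue DH → queue [SF, AB, UD, PV, CL, SO, BT, DH]
Visit SF → queue [AB, UD, PV, CL, SO, BT, DH]
Visit AB; enqueue KO → queue [UD, PV, CL, SO, BT, DH, KO]
Visit UD → queue [PV, CL, SO, BT, DH, KO]
Visit PV; enqueue SS → queue [CL, SO, BT, DH, KO, SS]
Visit CL → queue [SO, BT, DH, KO, SS]
Visit SO; enqueue DE → queue [BT, DH, KO, SS, DE]
Visit BT → queue [DH, KO, SS, DE]
Visit DH → queue [KO, SS, DE]
Visit KO → queue [SS, DE]
Visit SS → queue [DE]
Visit DE → queue []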